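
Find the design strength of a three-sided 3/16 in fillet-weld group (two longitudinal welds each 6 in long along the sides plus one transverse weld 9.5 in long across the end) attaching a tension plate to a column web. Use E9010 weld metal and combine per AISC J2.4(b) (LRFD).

φR_n ≈ 131 kips

E90XX → F_EXX = 90 ksi.
t_e = 0.707 × 0.1875 = 0.1326 in.
R_nwl = 0.6 × 90 × 0.1326 × 12 = 85.9 kips (longitudinal, 2 welds).
R_nwt = 0.6 × 90 × 0.1326 × 9.5 = 68 kips (transverse, base value).
(i) R_nwl + R_nwt = 153.9 kips; (ii) 0.85 R_nwl + 1.5 R_nwt = 175 kips.
R_n = max = 175 kips [governs: (ii)]; φR_n = 131.3 kips.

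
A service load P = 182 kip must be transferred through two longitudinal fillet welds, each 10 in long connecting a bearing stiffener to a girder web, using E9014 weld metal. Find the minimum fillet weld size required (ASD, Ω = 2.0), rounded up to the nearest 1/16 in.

E90XX → F_EXX = 90 ksi.
Total weld length L = 20 in.
Required throat t_e = P × Ω / (0.6 F_EXX × L) = 182 × 2.0 / (0.6 × 90 × 20) = 0.337 in.
Required leg w = t_e / 0.707 = 0.4767 in → use 1/2 in.

w = 1/2 in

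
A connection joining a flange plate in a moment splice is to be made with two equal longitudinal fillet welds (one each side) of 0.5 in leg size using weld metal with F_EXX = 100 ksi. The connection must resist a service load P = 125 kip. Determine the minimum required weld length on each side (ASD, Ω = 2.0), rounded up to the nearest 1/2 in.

Throat t_e = 0.707 × 0.5 = 0.3535 in.
r_n/Ω = (0.6 × 100 × 0.3535) / 2.0 = 10.6 kip/in.
L_req = P / (r_n/Ω) = 125 / 10.6 = 11.79 in total.
Per side: 11.79 / 2 = 5.893 in.
Round up → use L = 6 in on each side.

L = 6 in on each side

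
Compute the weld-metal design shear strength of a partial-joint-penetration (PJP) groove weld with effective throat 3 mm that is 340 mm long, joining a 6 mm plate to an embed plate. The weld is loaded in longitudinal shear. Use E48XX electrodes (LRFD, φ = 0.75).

φR_n ≈ 220 kN

E48XX → F_EXX = 480 MPa.
Effective throat (given) t_e = 3 mm.
A_we = 3 × 340 = 1020 mm².
F_nw = 0.6 F_EXX = 288 MPa.
φR_n = 0.75 × 288 × 1020 × 10⁻³ = 220.3 kN.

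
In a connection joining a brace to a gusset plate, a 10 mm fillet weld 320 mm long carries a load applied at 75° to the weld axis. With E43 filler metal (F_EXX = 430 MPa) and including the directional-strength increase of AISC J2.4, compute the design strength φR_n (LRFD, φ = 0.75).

t_e = 0.707 × 10 = 7.07 mm; A_we = 7.07 × 320 = 2262 mm².
Directional factor: 1.0 + 0.5 sin^1.5(75°) = 1.475.
F_nw = 0.6 × 430 × 1.475 = 380.5 MPa.
φR_n = 0.75 × 380.5 × 2262 × 10⁻³ = 645.6 kN.

φR_n ≈ 646 kN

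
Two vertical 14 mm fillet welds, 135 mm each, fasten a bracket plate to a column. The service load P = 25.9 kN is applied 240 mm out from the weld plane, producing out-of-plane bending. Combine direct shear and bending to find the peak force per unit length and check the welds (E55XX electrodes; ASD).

E55XX → F_EXX = 550 MPa.
L_w = 2 × 135 = 270 mm; section modulus (unit throat) S = 2 × L²/6 = 6075 mm².
Direct shear f_v = P/L_w = 25.9×10³/270 = 95.93 N/mm.
Moment M = P × e = 25.9×10³ × 240 = 6216000 N·mm; bending f_b = M/S = 1023 N/mm.
f_max = √(f_v² + f_b²) = √(95.93² + 1023²) = 1028 N/mm.
r_n/Ω = (1/2.0) × 0.6 × 550 × (0.707 × 14) = 1633 N/mm → adequate.

f_max ≈ 1030 N/mm; adequate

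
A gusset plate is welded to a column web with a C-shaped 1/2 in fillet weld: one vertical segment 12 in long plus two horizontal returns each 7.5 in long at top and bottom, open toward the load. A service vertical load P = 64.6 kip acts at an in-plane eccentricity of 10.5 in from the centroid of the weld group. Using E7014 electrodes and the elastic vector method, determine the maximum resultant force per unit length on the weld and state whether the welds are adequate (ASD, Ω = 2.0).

f_max ≈ 8.26 kip/in; NOT adequate

E70XX → F_EXX = 70 ksi.
Total weld length L_w = 27 in. Treat welds as unit-width lines.
Centroid: x̄ = 2×7.5×3.75 / 27 = 2.083 in from the vertical weld.
Polar moment about centroid: J = I_x + I_y = [12³/12 + 2×7.5×6²] + [12×2.083² + 2(7.5³/12 + 7.5×1.667²)] = 848.1 in³.
Direct shear f_v = P/L_w = 64.6 / 27 = 2.393 kip/in (vertical).
Torsion M = P·e = 64.6 × 10.5 = 678.3 kip·in.
Critical point at (x, y) = (5.417, 6) from centroid. f_tx = M·y/J = 4.799 kip/in; f_ty = M·x/J = 4.332 kip/in.
Resultant f_max = √[f_tx² + (f_v + f_ty)²] = √[4.799² + (2.393 + 4.332)²] = 8.262 kip/in.
Capacity per unit length: r_n/Ω = (1/2.0) × 0.6 × 70 × (0.707 × 0.5) = 7.423 kip/in.
8.262 > 7.423 → NOT adequate.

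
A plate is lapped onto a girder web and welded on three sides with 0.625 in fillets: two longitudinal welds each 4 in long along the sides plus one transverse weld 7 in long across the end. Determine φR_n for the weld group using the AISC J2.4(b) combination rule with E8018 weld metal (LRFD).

φR_n ≈ 275 kip

E80XX → F_EXX = 80 ksi.
t_e = 0.707 × 0.625 = 0.4419 in.
R_nwl = 0.6 × 80 × 0.4419 × 8 = 169.7 kip (longitudinal, 2 welds).
R_nwt = 0.6 × 80 × 0.4419 × 7 = 148.5 kip (transverse, base value).
(i) R_nwl + R_nwt = 318.1 kip; (ii) 0.85 R_nwl + 1.5 R_nwt = 366.9 kip.
R_n = max = 366.9 kip [governs: (ii)]; φR_n = 275.2 kip.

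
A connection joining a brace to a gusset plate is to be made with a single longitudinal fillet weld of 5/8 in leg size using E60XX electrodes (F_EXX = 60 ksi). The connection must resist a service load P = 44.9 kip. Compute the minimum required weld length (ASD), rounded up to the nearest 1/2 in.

Throat t_e = 0.707 × 0.625 = 0.4419 in.
r_n/Ω = (0.6 × 60 × 0.4419) / 2.0 = 7.954 kip/in.
L_req = P / (r_n/Ω) = 44.9 / 7.954 = 5.645 in total.
Round up → use L = 6 in.

L = 6 in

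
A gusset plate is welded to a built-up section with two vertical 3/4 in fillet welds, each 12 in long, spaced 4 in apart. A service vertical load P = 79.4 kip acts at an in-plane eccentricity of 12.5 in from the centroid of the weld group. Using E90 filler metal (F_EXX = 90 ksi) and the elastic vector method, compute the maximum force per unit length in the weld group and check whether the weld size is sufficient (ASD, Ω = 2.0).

f_max ≈ 17.7 kip/in; NOT adequate

Total weld length L_w = 24 in. Treat welds as unit-width lines.
Polar moment about centroid: J = 2[d³/12 + d(b/2)²] = 2[12³/12 + 12×2²] = 384 in³.
Direct shear f_v = P/L_w = 79.4 / 24 = 3.308 kip/in (vertical).
Torsion M = P·e = 79.4 × 12.5 = 992.5 kip·in.
Critical point at (x, y) = (2, 6) from centroid. f_tx = M·y/J = 15.51 kip/in; f_ty = M·x/J = 5.169 kip/in.
Resultant f_max = √[f_tx² + (f_v + f_ty)²] = √[15.51² + (3.308 + 5.169)²] = 17.67 kip/in.
Capacity per unit length: r_n/Ω = (1/2.0) × 0.6 × 90 × (0.707 × 0.75) = 14.32 kip/in.
17.67 > 14.32 → NOT adequate.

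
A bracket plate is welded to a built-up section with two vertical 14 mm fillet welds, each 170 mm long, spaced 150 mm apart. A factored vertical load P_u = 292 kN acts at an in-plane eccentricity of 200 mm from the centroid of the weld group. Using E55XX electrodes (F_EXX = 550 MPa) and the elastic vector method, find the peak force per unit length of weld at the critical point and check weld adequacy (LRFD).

f_max ≈ 3060 N/mm; NOT adequate

Total weld length L_w = 340 mm. Treat welds as unit-width lines.
Polar moment about centroid: J = 2[d³/12 + d(b/2)²] = 2[170³/12 + 170×75²] = 2731000 mm³.
Direct shear f_v = P/L_w = 292×10³ / 340 = 858.8 N/mm (vertical).
Torsion M = P·e = 292×10³ × 200 = 58400000 N·mm.
Critical point at (x, y) = (75, 85) from centroid. f_tx = M·y/J = 1817 N/mm; f_ty = M·x/J = 1604 N/mm.
Resultant f_max = √[f_tx² + (f_v + f_ty)²] = √[1817² + (858.8 + 1604)²] = 3060 N/mm.
Capacity per unit length: φr_n = 0.75 × 0.6 × 550 × (0.707 × 14) = 2450 N/mm.
3060 > 2450 → NOT adequate.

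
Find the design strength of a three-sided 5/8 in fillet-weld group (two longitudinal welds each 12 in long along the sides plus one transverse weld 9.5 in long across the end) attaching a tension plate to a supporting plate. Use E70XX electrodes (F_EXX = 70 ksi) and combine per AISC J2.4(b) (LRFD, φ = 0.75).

φR_n ≈ 482 kips

t_e = 0.707 × 0.625 = 0.4419 in.
R_nwl = 0.6 × 70 × 0.4419 × 24 = 445.4 kips (longitudinal, 2 welds).
R_nwt = 0.6 × 70 × 0.4419 × 9.5 = 176.3 kips (transverse, base value).
(i) R_nwl + R_nwt = 621.7 kips; (ii) 0.85 R_nwl + 1.5 R_nwt = 643.1 kips.
R_n = max = 643.1 kips [governs: (ii)]; φR_n = 482.3 kips.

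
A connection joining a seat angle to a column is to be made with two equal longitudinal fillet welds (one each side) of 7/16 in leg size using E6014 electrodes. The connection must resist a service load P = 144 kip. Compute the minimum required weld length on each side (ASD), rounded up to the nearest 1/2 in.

L = 13 in on each side

E60XX → F_EXX = 60 ksi.
Throat t_e = 0.707 × 0.4375 = 0.3093 in.
r_n/Ω = (0.6 × 60 × 0.3093) / 2.0 = 5.568 kip/in.
L_req = P / (r_n/Ω) = 144 / 5.568 = 25.86 in total.
Per side: 25.86 / 2 = 12.93 in.
Round up → use L = 13 in on each side.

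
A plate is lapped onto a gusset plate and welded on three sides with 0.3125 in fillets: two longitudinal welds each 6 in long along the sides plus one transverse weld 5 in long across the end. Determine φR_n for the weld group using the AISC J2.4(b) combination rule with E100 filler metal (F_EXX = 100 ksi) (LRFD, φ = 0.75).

φR_n ≈ 176 kips

t_e = 0.707 × 0.3125 = 0.2209 in.
R_nwl = 0.6 × 100 × 0.2209 × 12 = 159.1 kips (longitudinal, 2 welds).
R_nwt = 0.6 × 100 × 0.2209 × 5 = 66.28 kips (transverse, base value).
(i) R_nwl + R_nwt = 225.4 kips; (ii) 0.85 R_nwl + 1.5 R_nwt = 234.6 kips.
R_n = max = 234.6 kips [governs: (ii)]; φR_n = 176 kips.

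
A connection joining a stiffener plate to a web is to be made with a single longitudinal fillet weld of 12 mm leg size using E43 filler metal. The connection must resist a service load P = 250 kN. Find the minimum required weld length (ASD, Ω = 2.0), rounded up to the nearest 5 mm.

E43XX → F_EXX = 430 MPa.
Throat t_e = 0.707 × 12 = 8.484 mm.
r_n/Ω = (0.6 × 430 × 8.484) / 2.0 = 1094 N/mm = 1.094 kN/mm.
L_req = P / (r_n/Ω) = 250 / 1.094 = 228.4 mm total.
Round up → use L = 230 mm.

L = 230 mm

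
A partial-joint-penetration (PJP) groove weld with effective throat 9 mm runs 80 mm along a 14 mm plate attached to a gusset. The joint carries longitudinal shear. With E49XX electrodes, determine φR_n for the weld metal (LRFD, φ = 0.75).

φR_n ≈ 159 kN

E49XX → F_EXX = 490 MPa.
Effective throat (given) t_e = 9 mm.
A_we = 9 × 80 = 720 mm².
F_nw = 0.6 F_EXX = 294 MPa.
φR_n = 0.75 × 294 × 720 × 10⁻³ = 158.8 kN.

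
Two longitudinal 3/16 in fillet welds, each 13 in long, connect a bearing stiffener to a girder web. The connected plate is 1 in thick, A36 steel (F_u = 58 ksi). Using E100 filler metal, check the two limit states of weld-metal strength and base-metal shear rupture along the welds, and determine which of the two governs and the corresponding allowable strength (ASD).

R_n/Ω ≈ 103 kips (weld metal governs)

E100XX → F_EXX = 100 ksi.
t_e = 0.707 × 0.1875 = 0.1326 in; L = 26 in.
Weld metal: R_n/Ω = (1/2.0) × 0.6 × 100 × 0.1326 × 26 = 103.4 kips.
Base metal (shear rupture): R_n/Ω = (1/2.0) × 0.6 × 58 × 1 × 26 = 452.4 kips.
Governing: weld metal.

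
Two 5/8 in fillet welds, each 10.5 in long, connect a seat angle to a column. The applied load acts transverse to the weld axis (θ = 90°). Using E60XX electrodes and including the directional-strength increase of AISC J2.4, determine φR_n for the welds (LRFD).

E60XX → F_EXX = 60 ksi.
t_e = 0.707 × 0.625 = 0.4419 in; A_we = 0.4419 × 21 = 9.279 in².
Directional factor: 1.0 + 0.5 sin^1.5(90°) = 1.5.
F_nw = 0.6 × 60 × 1.5 = 54 ksi.
φR_n = 0.75 × 54 × 9.279 = 375.8 kips.

φR_n ≈ 376 kips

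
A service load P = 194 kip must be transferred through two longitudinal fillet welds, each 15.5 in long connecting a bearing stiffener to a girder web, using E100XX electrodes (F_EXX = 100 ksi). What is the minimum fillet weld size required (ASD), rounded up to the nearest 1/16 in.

Total weld length L = 31 in.
Required throat t_e = P × Ω / (0.6 F_EXX × L) = 194 × 2.0 / (0.6 × 100 × 31) = 0.2086 in.
Required leg w = t_e / 0.707 = 0.2951 in → use 5/16 in.

w = 5/16 in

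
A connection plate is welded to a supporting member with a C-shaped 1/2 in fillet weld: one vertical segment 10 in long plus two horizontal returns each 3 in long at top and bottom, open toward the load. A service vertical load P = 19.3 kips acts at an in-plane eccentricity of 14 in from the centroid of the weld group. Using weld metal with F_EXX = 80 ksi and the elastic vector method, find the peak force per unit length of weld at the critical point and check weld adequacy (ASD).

Total weld length L_w = 16 in. Treat welds as unit-width lines.
Centroid: x̄ = 2×3×1.5 / 16 = 0.5625 in from the vertical weld.
Polar moment about centroid: J = I_x + I_y = [10³/12 + 2×3×5²] + [10×0.5625² + 2(3³/12 + 3×0.9375²)] = 246.3 in³.
Direct shear f_v = P/L_w = 19.3 / 16 = 1.206 kip/in (vertical).
Torsion M = P·e = 19.3 × 14 = 270.2 kip·in.
Critical point at (x, y) = (2.438, 5) from centroid. f_tx = M·y/J = 5.486 kip/in; f_ty = M·x/J = 2.674 kip/in.
Resultant f_max = √[f_tx² + (f_v + f_ty)²] = √[5.486² + (1.206 + 2.674)²] = 6.72 kip/in.
Capacity per unit length: r_n/Ω = (1/2.0) × 0.6 × 80 × (0.707 × 0.5) = 8.484 kip/in.
6.72 ≤ 8.484 → adequate.

f_max ≈ 6.72 kip/in; adequate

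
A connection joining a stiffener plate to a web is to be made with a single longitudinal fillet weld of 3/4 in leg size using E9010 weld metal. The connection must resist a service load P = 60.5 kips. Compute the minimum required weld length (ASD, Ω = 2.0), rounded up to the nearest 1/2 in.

L = 4.5 in

E90XX → F_EXX = 90 ksi.
Throat t_e = 0.707 × 0.75 = 0.5302 in.
r_n/Ω = (0.6 × 90 × 0.5302) / 2.0 = 14.32 kip/in.
L_req = P / (r_n/Ω) = 60.5 / 14.32 = 4.226 in total.
Round up → use L = 4.5 in.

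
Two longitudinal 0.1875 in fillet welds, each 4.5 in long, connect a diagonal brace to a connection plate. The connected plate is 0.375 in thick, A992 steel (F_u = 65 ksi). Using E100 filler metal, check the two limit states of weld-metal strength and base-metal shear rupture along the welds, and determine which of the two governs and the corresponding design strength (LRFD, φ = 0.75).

E100XX → F_EXX = 100 ksi.
t_e = 0.707 × 0.1875 = 0.1326 in; L = 9 in.
Weld metal: φR_n = 0.75 × 0.6 × 100 × 0.1326 × 9 = 53.69 kips.
Base metal (shear rupture): φR_n = 0.75 × 0.6 × 65 × 0.375 × 9 = 98.72 kips.
Governing: weld metal.

φR_n ≈ 53.7 kips (weld metal governs)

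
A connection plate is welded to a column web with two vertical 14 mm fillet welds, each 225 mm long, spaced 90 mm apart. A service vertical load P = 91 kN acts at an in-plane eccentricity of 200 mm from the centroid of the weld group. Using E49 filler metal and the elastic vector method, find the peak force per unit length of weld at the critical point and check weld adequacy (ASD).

E49XX → F_EXX = 490 MPa.
Total weld length L_w = 450 mm. Treat welds as unit-width lines.
Polar moment about centroid: J = 2[d³/12 + d(b/2)²] = 2[225³/12 + 225×45²] = 2810000 mm³.
Direct shear f_v = P/L_w = 91×10³ / 450 = 202.2 N/mm (vertical).
Torsion M = P·e = 91×10³ × 200 = 18200000 N·mm.
Critical point at (x, y) = (45, 112.5) from centroid. f_tx = M·y/J = 728.7 N/mm; f_ty = M·x/J = 291.5 N/mm.
Resultant f_max = √[f_tx² + (f_v + f_ty)²] = √[728.7² + (202.2 + 291.5)²] = 880.2 N/mm.
Capacity per unit length: r_n/Ω = (1/2.0) × 0.6 × 490 × (0.707 × 14) = 1455 N/mm.
880.2 ≤ 1455 → adequate.

f_max ≈ 880 N/mm; adequate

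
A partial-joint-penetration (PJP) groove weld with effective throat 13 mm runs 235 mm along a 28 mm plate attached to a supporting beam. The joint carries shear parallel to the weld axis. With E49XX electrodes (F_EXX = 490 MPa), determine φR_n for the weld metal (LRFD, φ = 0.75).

Effective throat (given) t_e = 13 mm.
A_we = 13 × 235 = 3055 mm².
F_nw = 0.6 F_EXX = 294 MPa.
φR_n = 0.75 × 294 × 3055 × 10⁻³ = 673.6 kN.

φR_n ≈ 674 kN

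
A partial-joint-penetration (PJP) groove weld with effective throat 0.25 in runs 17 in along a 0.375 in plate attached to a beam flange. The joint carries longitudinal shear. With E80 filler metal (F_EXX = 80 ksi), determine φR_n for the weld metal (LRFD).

φR_n ≈ 153 kip

Effective throat (given) t_e = 0.25 in.
A_we = 0.25 × 17 = 4.25 in².
F_nw = 0.6 F_EXX = 48 ksi.
φR_n = 0.75 × 48 × 4.25 = 153 kip.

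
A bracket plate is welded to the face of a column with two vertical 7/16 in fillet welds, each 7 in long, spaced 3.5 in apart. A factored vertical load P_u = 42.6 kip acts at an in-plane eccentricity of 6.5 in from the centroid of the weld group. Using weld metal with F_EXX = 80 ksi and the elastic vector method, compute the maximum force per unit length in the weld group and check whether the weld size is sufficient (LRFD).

Total weld length L_w = 14 in. Treat welds as unit-width lines.
Polar moment about centroid: J = 2[d³/12 + d(b/2)²] = 2[7³/12 + 7×1.75²] = 100 in³.
Direct shear f_v = P/L_w = 42.6 / 14 = 3.043 kip/in (vertical).
Torsion M = P·e = 42.6 × 6.5 = 276.9 kip·in.
Critical point at (x, y) = (1.75, 3.5) from centroid. f_tx = M·y/J = 9.687 kip/in; f_ty = M·x/J = 4.844 kip/in.
Resultant f_max = √[f_tx² + (f_v + f_ty)²] = √[9.687² + (3.043 + 4.844)²] = 12.49 kip/in.
Capacity per unit length: φr_n = 0.75 × 0.6 × 80 × (0.707 × 0.4375) = 11.14 kip/in.
12.49 > 11.14 → NOT adequate.

f_max ≈ 12.5 kip/in; NOT adequate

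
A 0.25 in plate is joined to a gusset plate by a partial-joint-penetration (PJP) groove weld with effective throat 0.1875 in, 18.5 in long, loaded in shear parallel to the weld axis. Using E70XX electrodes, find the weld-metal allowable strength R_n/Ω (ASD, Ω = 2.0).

E70XX → F_EXX = 70 ksi.
Effective throat (given) t_e = 0.1875 in.
A_we = 0.1875 × 18.5 = 3.469 in².
F_nw = 0.6 F_EXX = 42 ksi.
R_n/Ω = (42 × 3.469) / 2.0 = 72.84 kips.

R_n/Ω ≈ 72.8 kips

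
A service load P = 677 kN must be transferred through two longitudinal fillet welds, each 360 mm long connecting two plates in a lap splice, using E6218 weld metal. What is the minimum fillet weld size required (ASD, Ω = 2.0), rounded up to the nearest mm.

w = 8 mm

E62XX → F_EXX = 620 MPa.
Total weld length L = 720 mm.
Required throat t_e = P × Ω / (0.6 F_EXX × L) = 677 × 2.0 / (0.6 × 620 × 720 × 10⁻³) = 5.055 mm.
Required leg w = t_e / 0.707 = 7.15 mm → use 8 mm.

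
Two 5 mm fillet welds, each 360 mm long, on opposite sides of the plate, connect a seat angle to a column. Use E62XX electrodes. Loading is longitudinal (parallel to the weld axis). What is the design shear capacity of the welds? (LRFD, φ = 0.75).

φR_n ≈ 710 kN

E62XX → F_EXX = 620 MPa.
Effective throat t_e = 0.707 × 5 = 3.535 mm.
Total length L = 720 mm; A_we = 3.535 × 720 = 2545 mm².
F_nw = 0.6 F_EXX = 0.6 × 620 = 372 MPa.
φR_n = 0.75 × 372 × 2545 × 10⁻³ = 710.1 kN.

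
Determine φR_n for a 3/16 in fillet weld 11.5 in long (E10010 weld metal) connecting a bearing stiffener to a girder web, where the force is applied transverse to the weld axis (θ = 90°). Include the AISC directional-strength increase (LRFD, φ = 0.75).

φR_n ≈ 103 kip

E100XX → F_EXX = 100 ksi.
t_e = 0.707 × 0.1875 = 0.1326 in; A_we = 0.1326 × 11.5 = 1.524 in².
Directional factor: 1.0 + 0.5 sin^1.5(90°) = 1.5.
F_nw = 0.6 × 100 × 1.5 = 90 ksi.
φR_n = 0.75 × 90 × 1.524 = 102.9 kip.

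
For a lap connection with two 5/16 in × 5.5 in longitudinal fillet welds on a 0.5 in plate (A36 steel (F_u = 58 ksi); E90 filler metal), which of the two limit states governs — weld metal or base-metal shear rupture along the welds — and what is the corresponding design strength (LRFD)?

φR_n ≈ 98.4 kip (weld metal governs)

E90XX → F_EXX = 90 ksi.
t_e = 0.707 × 0.3125 = 0.2209 in; L = 11 in.
Weld metal: φR_n = 0.75 × 0.6 × 90 × 0.2209 × 11 = 98.43 kip.
Base metal (shear rupture): φR_n = 0.75 × 0.6 × 58 × 0.5 × 11 = 143.5 kip.
Governing: weld metal.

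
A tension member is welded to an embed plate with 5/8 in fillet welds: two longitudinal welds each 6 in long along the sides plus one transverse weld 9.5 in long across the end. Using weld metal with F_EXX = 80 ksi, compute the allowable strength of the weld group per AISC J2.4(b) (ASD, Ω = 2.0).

R_n/Ω ≈ 259 kips

t_e = 0.707 × 0.625 = 0.4419 in.
R_nwl = 0.6 × 80 × 0.4419 × 12 = 254.5 kips (longitudinal, 2 welds).
R_nwt = 0.6 × 80 × 0.4419 × 9.5 = 201.5 kips (transverse, base value).
(i) R_nwl + R_nwt = 456 kips; (ii) 0.85 R_nwl + 1.5 R_nwt = 518.6 kips.
R_n = max = 518.6 kips [governs: (ii)]; R_n/Ω = 259.3 kips.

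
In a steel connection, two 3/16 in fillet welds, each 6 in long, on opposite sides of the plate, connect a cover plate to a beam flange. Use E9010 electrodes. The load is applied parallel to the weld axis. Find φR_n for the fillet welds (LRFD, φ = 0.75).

φR_n ≈ 64.4 kips

E90XX → F_EXX = 90 ksi.
Effective throat t_e = 0.707 × 0.1875 = 0.1326 in.
Total length L = 12 in; A_we = 0.1326 × 12 = 1.591 in².
F_nw = 0.6 F_EXX = 0.6 × 90 = 54 ksi.
φR_n = 0.75 × 54 × 1.591 = 64.43 kips.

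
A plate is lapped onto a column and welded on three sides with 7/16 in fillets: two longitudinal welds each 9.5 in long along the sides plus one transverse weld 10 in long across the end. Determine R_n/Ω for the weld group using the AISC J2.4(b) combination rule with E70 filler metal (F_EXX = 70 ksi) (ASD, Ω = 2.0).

R_n/Ω ≈ 202 kips

t_e = 0.707 × 0.4375 = 0.3093 in.
R_nwl = 0.6 × 70 × 0.3093 × 19 = 246.8 kips (longitudinal, 2 welds).
R_nwt = 0.6 × 70 × 0.3093 × 10 = 129.9 kips (transverse, base value).
(i) R_nwl + R_nwt = 376.7 kips; (ii) 0.85 R_nwl + 1.5 R_nwt = 404.7 kips.
R_n = max = 404.7 kips [governs: (ii)]; R_n/Ω = 202.3 kips.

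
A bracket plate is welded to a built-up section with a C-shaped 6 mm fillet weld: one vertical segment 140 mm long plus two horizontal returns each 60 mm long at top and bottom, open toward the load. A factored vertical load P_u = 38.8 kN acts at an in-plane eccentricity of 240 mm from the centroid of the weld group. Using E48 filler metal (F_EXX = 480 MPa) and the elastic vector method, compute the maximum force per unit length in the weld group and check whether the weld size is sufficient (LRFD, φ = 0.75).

f_max ≈ 948 N/mm; NOT adequate

Total weld length L_w = 260 mm. Treat welds as unit-width lines.
Centroid: x̄ = 2×60×30 / 260 = 13.85 mm from the vertical weld.
Polar moment about centroid: J = I_x + I_y = [140³/12 + 2×60×70²] + [140×13.85² + 2(60³/12 + 60×16.15²)] = 910800 mm³.
Direct shear f_v = P/L_w = 38.8×10³ / 260 = 149.2 N/mm (vertical).
Torsion M = P·e = 38.8×10³ × 240 = 9312000 N·mm.
Critical point at (x, y) = (46.15, 70) from centroid. f_tx = M·y/J = 715.7 N/mm; f_ty = M·x/J = 471.9 N/mm.
Resultant f_max = √[f_tx² + (f_v + f_ty)²] = √[715.7² + (149.2 + 471.9)²] = 947.6 N/mm.
Capacity per unit length: φr_n = 0.75 × 0.6 × 480 × (0.707 × 6) = 916.3 N/mm.
947.6 > 916.3 → NOT adequate.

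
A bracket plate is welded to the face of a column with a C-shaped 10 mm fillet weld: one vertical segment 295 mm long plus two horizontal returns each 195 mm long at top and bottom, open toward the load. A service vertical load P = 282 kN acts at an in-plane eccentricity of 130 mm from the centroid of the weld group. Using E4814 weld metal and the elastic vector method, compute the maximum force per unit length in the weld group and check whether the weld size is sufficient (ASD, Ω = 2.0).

E48XX → F_EXX = 480 MPa.
Total weld length L_w = 685 mm. Treat welds as unit-width lines.
Centroid: x̄ = 2×195×97.5 / 685 = 55.51 mm from the vertical weld.
Polar moment about centroid: J = I_x + I_y = [295³/12 + 2×195×147.5²] + [295×55.51² + 2(195³/12 + 195×41.99²)] = 13460000 mm³.
Direct shear f_v = P/L_w = 282×10³ / 685 = 411.7 N/mm (vertical).
Torsion M = P·e = 282×10³ × 130 = 36660000 N·mm.
Critical point at (x, y) = (139.5, 147.5) from centroid. f_tx = M·y/J = 401.8 N/mm; f_ty = M·x/J = 380 N/mm.
Resultant f_max = √[f_tx² + (f_v + f_ty)²] = √[401.8² + (411.7 + 380)²] = 887.8 N/mm.
Capacity per unit length: r_n/Ω = (1/2.0) × 0.6 × 480 × (0.707 × 10) = 1018 N/mm.
887.8 ≤ 1018 → adequate.

f_max ≈ 888 N/mm; adequate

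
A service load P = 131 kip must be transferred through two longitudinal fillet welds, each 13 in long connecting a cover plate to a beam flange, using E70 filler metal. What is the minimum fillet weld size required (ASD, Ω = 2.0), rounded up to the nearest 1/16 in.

w = 3/8 in

E70XX → F_EXX = 70 ksi.
Total weld length L = 26 in.
Required throat t_e = P × Ω / (0.6 F_EXX × L) = 131 × 2.0 / (0.6 × 70 × 26) = 0.2399 in.
Required leg w = t_e / 0.707 = 0.3394 in → use 3/8 in.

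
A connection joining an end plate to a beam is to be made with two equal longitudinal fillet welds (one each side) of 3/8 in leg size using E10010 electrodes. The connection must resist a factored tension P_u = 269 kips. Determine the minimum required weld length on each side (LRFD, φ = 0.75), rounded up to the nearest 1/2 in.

L = 11.5 in on each side

E100XX → F_EXX = 100 ksi.
Throat t_e = 0.707 × 0.375 = 0.2651 in.
φr_n = 0.75 × 0.6 × 100 × 0.2651 = 11.93 kips/in.
L_req = P_u / φr_n = 269 / 11.93 = 22.55 in total.
Per side: 22.55 / 2 = 11.27 in.
Round up → use L = 11.5 in on each side.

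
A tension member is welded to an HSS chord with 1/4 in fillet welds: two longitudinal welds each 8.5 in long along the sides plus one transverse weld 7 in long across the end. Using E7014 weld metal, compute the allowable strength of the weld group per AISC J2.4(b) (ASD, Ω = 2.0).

E70XX → F_EXX = 70 ksi.
t_e = 0.707 × 0.25 = 0.1767 in.
R_nwl = 0.6 × 70 × 0.1767 × 17 = 126.2 kips (longitudinal, 2 welds).
R_nwt = 0.6 × 70 × 0.1767 × 7 = 51.96 kips (transverse, base value).
(i) R_nwl + R_nwt = 178.2 kips; (ii) 0.85 R_nwl + 1.5 R_nwt = 185.2 kips.
R_n = max = 185.2 kips [governs: (ii)]; R_n/Ω = 92.61 kips.

R_n/Ω ≈ 92.6 kips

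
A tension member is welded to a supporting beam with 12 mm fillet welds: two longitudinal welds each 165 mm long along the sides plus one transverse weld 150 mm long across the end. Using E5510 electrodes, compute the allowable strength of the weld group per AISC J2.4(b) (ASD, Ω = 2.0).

R_n/Ω ≈ 708 kN

E55XX → F_EXX = 550 MPa.
t_e = 0.707 × 12 = 8.484 mm.
R_nwl = 0.6 × 550 × 8.484 × 330 × 10⁻³ = 923.9 kN (longitudinal, 2 welds).
R_nwt = 0.6 × 550 × 8.484 × 150 × 10⁻³ = 420 kN (transverse, base value).
(i) R_nwl + R_nwt = 1344 kN; (ii) 0.85 R_nwl + 1.5 R_nwt = 1415 kN.
R_n = max = 1415 kN [governs: (ii)]; R_n/Ω = 707.6 kN.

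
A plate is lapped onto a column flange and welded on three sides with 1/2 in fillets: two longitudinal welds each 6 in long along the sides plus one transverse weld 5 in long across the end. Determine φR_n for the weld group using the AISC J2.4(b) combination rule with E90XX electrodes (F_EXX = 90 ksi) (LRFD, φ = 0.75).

t_e = 0.707 × 0.5 = 0.3535 in.
R_nwl = 0.6 × 90 × 0.3535 × 12 = 229.1 kips (longitudinal, 2 welds).
R_nwt = 0.6 × 90 × 0.3535 × 5 = 95.44 kips (transverse, base value).
(i) R_nwl + R_nwt = 324.5 kips; (ii) 0.85 R_nwl + 1.5 R_nwt = 337.9 kips.
R_n = max = 337.9 kips [governs: (ii)]; φR_n = 253.4 kips.

φR_n ≈ 253 kips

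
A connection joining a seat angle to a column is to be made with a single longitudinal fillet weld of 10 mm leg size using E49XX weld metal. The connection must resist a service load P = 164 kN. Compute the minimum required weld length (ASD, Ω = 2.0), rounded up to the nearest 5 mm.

E49XX → F_EXX = 490 MPa.
Throat t_e = 0.707 × 10 = 7.07 mm.
r_n/Ω = (0.6 × 490 × 7.07) / 2.0 = 1039 N/mm = 1.039 kN/mm.
L_req = P / (r_n/Ω) = 164 / 1.039 = 157.8 mm total.
Round up → use L = 160 mm.

L = 160 mm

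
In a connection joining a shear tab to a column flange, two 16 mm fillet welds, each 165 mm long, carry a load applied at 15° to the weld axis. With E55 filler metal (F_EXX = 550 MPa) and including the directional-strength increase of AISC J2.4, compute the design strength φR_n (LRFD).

t_e = 0.707 × 16 = 11.31 mm; A_we = 11.31 × 330 = 3733 mm².
Directional factor: 1.0 + 0.5 sin^1.5(15°) = 1.066.
F_nw = 0.6 × 550 × 1.066 = 351.7 MPa.
φR_n = 0.75 × 351.7 × 3733 × 10⁻³ = 984.7 kN.

φR_n ≈ 985 kN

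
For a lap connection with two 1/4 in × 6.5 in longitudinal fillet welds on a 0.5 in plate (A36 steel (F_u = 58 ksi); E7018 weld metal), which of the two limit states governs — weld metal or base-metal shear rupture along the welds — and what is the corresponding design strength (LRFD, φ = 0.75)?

φR_n ≈ 72.4 kips (weld metal governs)

E70XX → F_EXX = 70 ksi.
t_e = 0.707 × 0.25 = 0.1767 in; L = 13 in.
Weld metal: φR_n = 0.75 × 0.6 × 70 × 0.1767 × 13 = 72.38 kips.
Base metal (shear rupture): φR_n = 0.75 × 0.6 × 58 × 0.5 × 13 = 169.6 kips.
Governing: weld metal.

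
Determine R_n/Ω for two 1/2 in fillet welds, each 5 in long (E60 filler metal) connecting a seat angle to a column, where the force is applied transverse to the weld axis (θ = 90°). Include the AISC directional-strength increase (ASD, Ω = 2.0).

E60XX → F_EXX = 60 ksi.
t_e = 0.707 × 0.5 = 0.3535 in; A_we = 0.3535 × 10 = 3.535 in².
Directional factor: 1.0 + 0.5 sin^1.5(90°) = 1.5.
F_nw = 0.6 × 60 × 1.5 = 54 ksi.
R_n/Ω = (54 × 3.535) / 2.0 = 95.44 kips.

R_n/Ω ≈ 95.4 kips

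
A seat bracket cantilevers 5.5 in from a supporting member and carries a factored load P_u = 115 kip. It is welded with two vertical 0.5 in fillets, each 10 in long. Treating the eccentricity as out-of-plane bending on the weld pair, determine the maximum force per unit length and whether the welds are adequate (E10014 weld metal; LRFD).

f_max ≈ 19.8 kip/in; NOT adequate

E100XX → F_EXX = 100 ksi.
L_w = 2 × 10 = 20 in; section modulus (unit throat) S = 2 × L²/6 = 33.33 in².
Direct shear f_v = P/L_w = 115/20 = 5.75 kip/in.
Moment M = P × e = 115 × 5.5 = 632.5 kip·in; bending f_b = M/S = 18.97 kip/in.
f_max = √(f_v² + f_b²) = √(5.75² + 18.97²) = 19.83 kip/in.
φr_n = 0.75 × 0.6 × 100 × (0.707 × 0.5) = 15.91 kip/in → NOT adequate.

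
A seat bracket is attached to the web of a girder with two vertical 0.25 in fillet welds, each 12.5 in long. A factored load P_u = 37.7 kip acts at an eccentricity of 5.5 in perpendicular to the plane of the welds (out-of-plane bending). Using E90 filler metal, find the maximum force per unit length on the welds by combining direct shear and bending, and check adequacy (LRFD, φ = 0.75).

E90XX → F_EXX = 90 ksi.
L_w = 2 × 12.5 = 25 in; section modulus (unit throat) S = 2 × L²/6 = 52.08 in².
Direct shear f_v = P/L_w = 37.7/25 = 1.508 kip/in.
Moment M = P × e = 37.7 × 5.5 = 207.35 kip·in; bending f_b = M/S = 3.981 kip/in.
f_max = √(f_v² + f_b²) = √(1.508² + 3.981²) = 4.257 kip/in.
φr_n = 0.75 × 0.6 × 90 × (0.707 × 0.25) = 7.158 kip/in → adequate.

f_max ≈ 4.26 kip/in; adequate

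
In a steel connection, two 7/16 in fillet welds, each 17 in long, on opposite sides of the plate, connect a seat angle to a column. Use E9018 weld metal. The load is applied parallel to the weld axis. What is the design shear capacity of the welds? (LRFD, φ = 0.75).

φR_n ≈ 426 kips

E90XX → F_EXX = 90 ksi.
Effective throat t_e = 0.707 × 0.4375 = 0.3093 in.
Total length L = 34 in; A_we = 0.3093 × 34 = 10.52 in².
F_nw = 0.6 F_EXX = 0.6 × 90 = 54 ksi.
φR_n = 0.75 × 54 × 10.52 = 425.9 kips.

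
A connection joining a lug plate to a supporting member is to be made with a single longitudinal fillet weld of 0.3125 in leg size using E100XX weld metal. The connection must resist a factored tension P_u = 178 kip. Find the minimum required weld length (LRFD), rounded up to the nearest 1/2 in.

E100XX → F_EXX = 100 ksi.
Throat t_e = 0.707 × 0.3125 = 0.2209 in.
φr_n = 0.75 × 0.6 × 100 × 0.2209 = 9.942 kip/in.
L_req = P_u / φr_n = 178 / 9.942 = 17.9 in total.
Round up → use L = 18 in.

L = 18 in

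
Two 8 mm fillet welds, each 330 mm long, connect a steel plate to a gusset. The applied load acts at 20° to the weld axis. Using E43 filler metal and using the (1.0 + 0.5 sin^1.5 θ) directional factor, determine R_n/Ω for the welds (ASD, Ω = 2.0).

E43XX → F_EXX = 430 MPa.
t_e = 0.707 × 8 = 5.656 mm; A_we = 5.656 × 660 = 3733 mm².
Directional factor: 1.0 + 0.5 sin^1.5(20°) = 1.1.
F_nw = 0.6 × 430 × 1.1 = 283.8 MPa.
R_n/Ω = (283.8 × 3733) / 2.0 × 10⁻³ = 529.7 kN.

R_n/Ω ≈ 530 kN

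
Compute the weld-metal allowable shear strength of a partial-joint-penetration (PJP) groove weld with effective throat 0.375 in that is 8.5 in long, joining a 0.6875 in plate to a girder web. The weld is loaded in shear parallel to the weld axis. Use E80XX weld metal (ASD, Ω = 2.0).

E80XX → F_EXX = 80 ksi.
Effective throat (given) t_e = 0.375 in.
A_we = 0.375 × 8.5 = 3.188 in².
F_nw = 0.6 F_EXX = 48 ksi.
R_n/Ω = (48 × 3.188) / 2.0 = 76.5 kips.

R_n/Ω ≈ 76.5 kips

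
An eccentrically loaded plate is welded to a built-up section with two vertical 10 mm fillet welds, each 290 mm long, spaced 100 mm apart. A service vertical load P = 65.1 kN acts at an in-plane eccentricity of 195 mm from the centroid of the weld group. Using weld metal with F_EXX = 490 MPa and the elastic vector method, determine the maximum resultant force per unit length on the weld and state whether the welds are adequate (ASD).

f_max ≈ 404 N/mm; adequate

Total weld length L_w = 580 mm. Treat welds as unit-width lines.
Polar moment about centroid: J = 2[d³/12 + d(b/2)²] = 2[290³/12 + 290×50²] = 5515000 mm³.
Direct shear f_v = P/L_w = 65.1×10³ / 580 = 112.2 N/mm (vertical).
Torsion M = P·e = 65.1×10³ × 195 = 12694000 N·mm.
Critical point at (x, y) = (50, 145) from centroid. f_tx = M·y/J = 333.8 N/mm; f_ty = M·x/J = 115.1 N/mm.
Resultant f_max = √[f_tx² + (f_v + f_ty)²] = √[333.8² + (112.2 + 115.1)²] = 403.8 N/mm.
Capacity per unit length: r_n/Ω = (1/2.0) × 0.6 × 490 × (0.707 × 10) = 1039 N/mm.
403.8 ≤ 1039 → adequate.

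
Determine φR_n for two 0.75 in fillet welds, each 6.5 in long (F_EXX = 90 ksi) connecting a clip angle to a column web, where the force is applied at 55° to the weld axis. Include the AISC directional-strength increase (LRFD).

t_e = 0.707 × 0.75 = 0.5302 in; A_we = 0.5302 × 13 = 6.893 in².
Directional factor: 1.0 + 0.5 sin^1.5(55°) = 1.371.
F_nw = 0.6 × 90 × 1.371 = 74.02 ksi.
φR_n = 0.75 × 74.02 × 6.893 = 382.7 kips.

φR_n ≈ 383 kips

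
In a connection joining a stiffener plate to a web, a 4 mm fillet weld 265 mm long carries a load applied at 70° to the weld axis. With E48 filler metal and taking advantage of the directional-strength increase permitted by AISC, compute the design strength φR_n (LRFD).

E48XX → F_EXX = 480 MPa.
t_e = 0.707 × 4 = 2.828 mm; A_we = 2.828 × 265 = 749.4 mm².
Directional factor: 1.0 + 0.5 sin^1.5(70°) = 1.455.
F_nw = 0.6 × 480 × 1.455 = 419.2 MPa.
φR_n = 0.75 × 419.2 × 749.4 × 10⁻³ = 235.6 kN.

φR_n ≈ 236 kN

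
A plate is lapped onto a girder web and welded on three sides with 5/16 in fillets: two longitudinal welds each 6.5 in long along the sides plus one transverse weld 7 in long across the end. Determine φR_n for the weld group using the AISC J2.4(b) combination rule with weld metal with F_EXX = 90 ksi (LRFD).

φR_n ≈ 193 kips

t_e = 0.707 × 0.3125 = 0.2209 in.
R_nwl = 0.6 × 90 × 0.2209 × 13 = 155.1 kips (longitudinal, 2 welds).
R_nwt = 0.6 × 90 × 0.2209 × 7 = 83.51 kips (transverse, base value).
(i) R_nwl + R_nwt = 238.6 kips; (ii) 0.85 R_nwl + 1.5 R_nwt = 257.1 kips.
R_n = max = 257.1 kips [governs: (ii)]; φR_n = 192.8 kips.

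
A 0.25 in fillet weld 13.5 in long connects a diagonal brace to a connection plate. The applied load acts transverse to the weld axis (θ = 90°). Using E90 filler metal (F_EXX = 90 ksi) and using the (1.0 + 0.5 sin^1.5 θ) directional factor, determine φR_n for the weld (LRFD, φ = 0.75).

t_e = 0.707 × 0.25 = 0.1767 in; A_we = 0.1767 × 13.5 = 2.386 in².
Directional factor: 1.0 + 0.5 sin^1.5(90°) = 1.5.
F_nw = 0.6 × 90 × 1.5 = 81 ksi.
φR_n = 0.75 × 81 × 2.386 = 145 kip.

φR_n ≈ 145 kip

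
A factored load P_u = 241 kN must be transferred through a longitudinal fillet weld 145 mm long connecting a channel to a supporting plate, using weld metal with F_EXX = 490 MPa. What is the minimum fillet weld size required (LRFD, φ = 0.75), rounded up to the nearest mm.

w = 11 mm

Total weld length L = 145 mm.
Required throat t_e = P_u / (φ × 0.6 F_EXX × L) = 241 / (0.75 × 0.6 × 490 × 145 × 10⁻³) = 7.538 mm.
Required leg w = t_e / 0.707 = 10.66 mm → use 11 mm.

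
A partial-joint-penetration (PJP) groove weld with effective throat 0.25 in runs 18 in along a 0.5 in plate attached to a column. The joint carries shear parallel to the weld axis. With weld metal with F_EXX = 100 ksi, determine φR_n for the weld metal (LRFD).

φR_n ≈ 202 kips

Effective throat (given) t_e = 0.25 in.
A_we = 0.25 × 18 = 4.5 in².
F_nw = 0.6 F_EXX = 60 ksi.
φR_n = 0.75 × 60 × 4.5 = 202.5 kips.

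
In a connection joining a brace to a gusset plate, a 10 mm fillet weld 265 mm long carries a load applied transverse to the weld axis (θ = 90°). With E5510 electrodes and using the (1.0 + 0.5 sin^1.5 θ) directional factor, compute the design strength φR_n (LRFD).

φR_n ≈ 696 kN

E55XX → F_EXX = 550 MPa.
t_e = 0.707 × 10 = 7.07 mm; A_we = 7.07 × 265 = 1874 mm².
Directional factor: 1.0 + 0.5 sin^1.5(90°) = 1.5.
F_nw = 0.6 × 550 × 1.5 = 495 MPa.
φR_n = 0.75 × 495 × 1874 × 10⁻³ = 695.6 kN.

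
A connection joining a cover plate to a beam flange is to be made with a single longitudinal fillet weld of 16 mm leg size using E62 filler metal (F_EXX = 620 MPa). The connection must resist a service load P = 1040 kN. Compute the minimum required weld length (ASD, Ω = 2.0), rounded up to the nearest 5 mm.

L = 495 mm

Throat t_e = 0.707 × 16 = 11.31 mm.
r_n/Ω = (0.6 × 620 × 11.31) / 2.0 = 2104 N/mm = 2.104 kN/mm.
L_req = P / (r_n/Ω) = 1040 / 2.104 = 494.3 mm total.
Round up → use L = 495 mm.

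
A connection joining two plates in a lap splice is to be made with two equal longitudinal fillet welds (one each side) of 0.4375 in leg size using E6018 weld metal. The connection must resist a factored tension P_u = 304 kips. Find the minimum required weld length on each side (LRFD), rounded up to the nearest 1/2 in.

L = 18.5 in on each side

E60XX → F_EXX = 60 ksi.
Throat t_e = 0.707 × 0.4375 = 0.3093 in.
φr_n = 0.75 × 0.6 × 60 × 0.3093 = 8.351 kips/in.
L_req = P_u / φr_n = 304 / 8.351 = 36.4 in total.
Per side: 36.4 / 2 = 18.2 in.
Round up → use L = 18.5 in on each side.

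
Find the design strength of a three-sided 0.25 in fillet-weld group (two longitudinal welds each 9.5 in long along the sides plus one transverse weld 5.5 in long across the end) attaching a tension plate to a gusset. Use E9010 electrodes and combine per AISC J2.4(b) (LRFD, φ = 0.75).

φR_n ≈ 175 kips

E90XX → F_EXX = 90 ksi.
t_e = 0.707 × 0.25 = 0.1767 in.
R_nwl = 0.6 × 90 × 0.1767 × 19 = 181.3 kips (longitudinal, 2 welds).
R_nwt = 0.6 × 90 × 0.1767 × 5.5 = 52.49 kips (transverse, base value).
(i) R_nwl + R_nwt = 233.8 kips; (ii) 0.85 R_nwl + 1.5 R_nwt = 232.9 kips.
R_n = max = 233.8 kips [governs: (i)]; φR_n = 175.4 kips.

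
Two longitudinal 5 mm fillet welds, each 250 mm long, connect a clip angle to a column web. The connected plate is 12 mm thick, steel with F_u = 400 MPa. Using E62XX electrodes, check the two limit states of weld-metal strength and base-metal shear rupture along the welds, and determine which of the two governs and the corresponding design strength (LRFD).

φR_n ≈ 493 kN (weld metal governs)

E62XX → F_EXX = 620 MPa.
t_e = 0.707 × 5 = 3.535 mm; L = 500 mm.
Weld metal: φR_n = 0.75 × 0.6 × 620 × 3.535 × 500 × 10⁻³ = 493.1 kN.
Base metal (shear rupture): φR_n = 0.75 × 0.6 × 400 × 12 × 500 × 10⁻³ = 1080 kN.
Governing: weld metal.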